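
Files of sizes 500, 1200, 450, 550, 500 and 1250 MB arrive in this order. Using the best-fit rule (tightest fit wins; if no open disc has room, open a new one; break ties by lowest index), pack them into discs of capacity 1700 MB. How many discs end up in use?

3

  500 → disc 1 (new)  [load 500/1700]
  1200 → disc 1  [load 1700/1700]
  450 → disc 2 (new)  [load 450/1700]
  550 → disc 2  [load 1000/1700]
  500 → disc 2  [load 1500/1700]
  1250 → disc 3 (new)  [load 1250/1700]
3 discs opened.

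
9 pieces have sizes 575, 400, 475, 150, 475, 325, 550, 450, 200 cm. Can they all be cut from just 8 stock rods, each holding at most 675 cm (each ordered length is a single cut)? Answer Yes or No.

Yes

A valid assignment using 7 stock rods:
  stock rod 1: 575 = 575
  stock rod 2: 550 = 550
  stock rod 3: 475 + 200 = 675
  stock rod 4: 475 + 150 = 625
  stock rod 5: 450 = 450
  stock rod 6: 400 = 400
  stock rod 7: 325 = 325
That uses only 7 ≤ 8, so 8 stock rods are enough.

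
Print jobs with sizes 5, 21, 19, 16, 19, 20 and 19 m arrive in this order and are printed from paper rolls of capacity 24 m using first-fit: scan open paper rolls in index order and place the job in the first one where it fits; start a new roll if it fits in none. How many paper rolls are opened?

6

  5 → roll 1 (new)  [load 5/24]
  21 → roll 2 (new)  [load 21/24]
  19 → roll 1  [load 24/24]
  16 → roll 3 (new)  [load 16/24]
  19 → roll 4 (new)  [load 19/24]
  20 → roll 5 (new)  [load 20/24]
  19 → roll 6 (new)  [load 19/24]
6 paper rolls opened.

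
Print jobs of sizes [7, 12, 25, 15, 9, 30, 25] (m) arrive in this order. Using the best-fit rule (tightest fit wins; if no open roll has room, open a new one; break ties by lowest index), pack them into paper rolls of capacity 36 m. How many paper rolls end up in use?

4

  7 → roll 1 (new)  [load 7/36]
  12 → roll 1  [load 19/36]
  25 → roll 2 (new)  [load 25/36]
  15 → roll 1  [load 34/36]
  9 → roll 2  [load 34/36]
  30 → roll 3 (new)  [load 30/36]
  25 → roll 4 (new)  [load 25/36]
4 paper rolls opened.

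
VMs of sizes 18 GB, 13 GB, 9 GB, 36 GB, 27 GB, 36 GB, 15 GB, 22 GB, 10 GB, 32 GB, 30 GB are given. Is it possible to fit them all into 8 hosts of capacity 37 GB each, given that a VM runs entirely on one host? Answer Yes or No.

Yes

A valid assignment using 8 hosts:
  host 1: 36 = 36
  host 2: 36 = 36
  host 3: 32 = 32
  host 4: 30 = 30
  host 5: 27 + 10 = 37
  host 6: 22 + 15 = 37
  host 7: 18 + 13 = 31
  host 8: 9 = 9
Every load is within 37 GB, so 8 hosts suffice.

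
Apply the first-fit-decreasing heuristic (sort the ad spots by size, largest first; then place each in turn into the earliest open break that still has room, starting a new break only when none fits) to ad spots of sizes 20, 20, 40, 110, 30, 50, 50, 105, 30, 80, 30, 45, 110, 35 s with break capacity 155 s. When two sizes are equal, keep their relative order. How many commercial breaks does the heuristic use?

5

Sorted descending: 110, 110, 105, 80, 50, 50, 45, 40, 35, 30, 30, 30, 20, 20.
  110 → break 1 (new)  [load 110/155]
  110 → break 2 (new)  [load 110/155]
  105 → break 3 (new)  [load 105/155]
  80 → break 4 (new)  [load 80/155]
  50 → break 3  [load 155/155]
  50 → break 4  [load 130/155]
  45 → break 1  [load 155/155]
  40 → break 2  [load 150/155]
  35 → break 5 (new)  [load 35/155]
  30 → break 5  [load 65/155]
  30 → break 5  [load 95/155]
  30 → break 5  [load 125/155]
  20 → break 4  [load 150/155]
  20 → break 5  [load 145/155]
5 commercial breaks opened.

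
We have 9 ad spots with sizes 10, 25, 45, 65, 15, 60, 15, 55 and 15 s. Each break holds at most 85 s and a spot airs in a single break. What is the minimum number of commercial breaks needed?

4

Total = 65 + 60 + 55 + 45 + 25 + 15 + 15 + 15 + 10 = 305 s.
Lower bound: ⌈305/85⌉ = 4 commercial breaks.
A packing using 4 commercial breaks:
  break 1: 65 + 15 = 80
  break 2: 60 + 25 = 85
  break 3: 55 + 15 + 15 = 85
  break 4: 45 + 10 = 55
This matches the lower bound, so 4 is optimal.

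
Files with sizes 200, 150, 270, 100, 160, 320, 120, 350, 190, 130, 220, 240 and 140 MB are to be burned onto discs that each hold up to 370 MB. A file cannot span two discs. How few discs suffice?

Total = 350 + 320 + 270 + 240 + 220 + 200 + 190 + 160 + 150 + 140 + 130 + 120 + 100 = 2590 MB.
Lower bound: ⌈2590/370⌉ = 7 discs.
A packing using 8 discs:
  disc 1: 350 = 350
  disc 2: 320 = 320
  disc 3: 270 + 100 = 370
  disc 4: 240 + 130 = 370
  disc 5: 220 + 150 = 370
  disc 6: 200 + 160 = 360
  disc 7: 190 + 140 = 330
  disc 8: 120 = 120
No arrangement into 7 discs stays within capacity, so 8 is optimal.

8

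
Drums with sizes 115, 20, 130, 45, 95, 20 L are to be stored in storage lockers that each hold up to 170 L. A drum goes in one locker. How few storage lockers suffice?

Total = 130 + 115 + 95 + 45 + 20 + 20 = 425 L.
Lower bound: ⌈425/170⌉ = 3 storage lockers.
A packing using 3 storage lockers:
  locker 1: 130 + 20 + 20 = 170
  locker 2: 115 + 45 = 160
  locker 3: 95 = 95
This matches the lower bound, so 3 is optimal.

3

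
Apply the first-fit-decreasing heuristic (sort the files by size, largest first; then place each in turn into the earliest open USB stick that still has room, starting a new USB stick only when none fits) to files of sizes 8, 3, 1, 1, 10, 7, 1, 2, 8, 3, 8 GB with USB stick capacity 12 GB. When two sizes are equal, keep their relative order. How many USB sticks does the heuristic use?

5

Sorted descending: 10, 8, 8, 8, 7, 3, 3, 2, 1, 1, 1.
  10 → USB stick 1 (new)  [load 10/12]
  8 → USB stick 2 (new)  [load 8/12]
  8 → USB stick 3 (new)  [load 8/12]
  8 → USB stick 4 (new)  [load 8/12]
  7 → USB stick 5 (new)  [load 7/12]
  3 → USB stick 2  [load 11/12]
  3 → USB stick 3  [load 11/12]
  2 → USB stick 1  [load 12/12]
  1 → USB stick 2  [load 12/12]
  1 → USB stick 3  [load 12/12]
  1 → USB stick 4  [load 9/12]
5 USB sticks opened.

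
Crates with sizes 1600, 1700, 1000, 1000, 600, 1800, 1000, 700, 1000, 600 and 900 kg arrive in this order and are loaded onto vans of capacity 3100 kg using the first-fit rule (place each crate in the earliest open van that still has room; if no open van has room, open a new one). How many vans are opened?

5

  1600 → van 1 (new)  [load 1600/3100]
  1700 → van 2 (new)  [load 1700/3100]
  1000 → van 1  [load 2600/3100]
  1000 → van 2  [load 2700/3100]
  600 → van 3 (new)  [load 600/3100]
  1800 → van 3  [load 2400/3100]
  1000 → van 4 (new)  [load 1000/3100]
  700 → van 3  [load 3100/3100]
  1000 → van 4  [load 2000/3100]
  600 → van 4  [load 2600/3100]
  900 → van 5 (new)  [load 900/3100]
5 vans opened.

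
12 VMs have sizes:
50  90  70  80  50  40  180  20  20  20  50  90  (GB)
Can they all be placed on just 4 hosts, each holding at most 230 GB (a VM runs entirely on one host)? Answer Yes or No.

Yes

A valid assignment using 4 hosts:
  host 1: 180 + 50 = 230
  host 2: 90 + 90 + 50 = 230
  host 3: 80 + 70 + 50 + 20 = 220
  host 4: 40 + 20 + 20 = 80
Every load is within 230 GB, so 4 hosts suffice.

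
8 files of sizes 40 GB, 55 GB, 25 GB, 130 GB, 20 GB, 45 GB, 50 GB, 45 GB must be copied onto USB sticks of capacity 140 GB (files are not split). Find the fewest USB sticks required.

3

Total = 130 + 55 + 50 + 45 + 45 + 40 + 25 + 20 = 410 GB.
Lower bound: ⌈410/140⌉ = 3 USB sticks.
A packing using 3 USB sticks:
  USB stick 1: 130 = 130
  USB stick 2: 55 + 45 + 40 = 140
  USB stick 3: 50 + 45 + 25 + 20 = 140
This matches the lower bound, so 3 is optimal.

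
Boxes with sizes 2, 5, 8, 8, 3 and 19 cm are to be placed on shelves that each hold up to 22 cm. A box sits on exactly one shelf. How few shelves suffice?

3

Total = 19 + 8 + 8 + 5 + 3 + 2 = 45 cm.
Lower bound: ⌈45/22⌉ = 3 shelves.
A packing using 3 shelves:
  shelf 1: 19 + 3 = 22
  shelf 2: 8 + 8 + 5 = 21
  shelf 3: 2 = 2
This matches the lower bound, so 3 is optimal.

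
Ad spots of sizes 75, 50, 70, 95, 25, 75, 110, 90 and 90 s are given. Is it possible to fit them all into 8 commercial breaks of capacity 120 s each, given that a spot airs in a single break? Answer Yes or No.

A valid assignment using 7 commercial breaks:
  break 1: 110 = 110
  break 2: 95 + 25 = 120
  break 3: 90 = 90
  break 4: 90 = 90
  break 5: 75 = 75
  break 6: 75 = 75
  break 7: 70 + 50 = 120
That uses only 7 ≤ 8, so 8 commercial breaks are enough.

Yes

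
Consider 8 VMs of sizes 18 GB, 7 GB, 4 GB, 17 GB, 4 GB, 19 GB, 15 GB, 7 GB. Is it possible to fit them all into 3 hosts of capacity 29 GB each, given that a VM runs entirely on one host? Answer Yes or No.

Total = 91 GB; ⌈91/29⌉ = 4.
At least 4 hosts are required, but only 3 are allowed.

No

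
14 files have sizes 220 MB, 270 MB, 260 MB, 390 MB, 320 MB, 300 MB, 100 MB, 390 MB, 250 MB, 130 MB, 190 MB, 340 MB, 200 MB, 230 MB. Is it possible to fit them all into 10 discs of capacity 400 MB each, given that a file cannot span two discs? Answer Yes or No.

Total = 3590 MB; ⌈3590/400⌉ = 9.
10 files each exceed half the capacity and cannot share a disc, forcing at least 10 discs.
The bound of 10 does not rule out 10, but exhaustive search shows no assignment into 10 discs of capacity 400 MB exists — the minimum is 11.

No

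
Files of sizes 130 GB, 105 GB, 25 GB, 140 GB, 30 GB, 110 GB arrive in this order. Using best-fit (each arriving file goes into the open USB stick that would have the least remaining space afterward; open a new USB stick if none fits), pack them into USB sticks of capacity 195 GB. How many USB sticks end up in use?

4

  130 → USB stick 1 (new)  [load 130/195]
  105 → USB stick 2 (new)  [load 105/195]
  25 → USB stick 1  [load 155/195]
  140 → USB stick 3 (new)  [load 140/195]
  30 → USB stick 1  [load 185/195]
  110 → USB stick 4 (new)  [load 110/195]
4 USB sticks opened.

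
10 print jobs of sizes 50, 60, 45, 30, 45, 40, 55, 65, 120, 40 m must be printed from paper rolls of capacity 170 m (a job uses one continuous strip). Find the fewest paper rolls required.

4

Total = 120 + 65 + 60 + 55 + 50 + 45 + 45 + 40 + 40 + 30 = 550 m.
Lower bound: ⌈550/170⌉ = 4 paper rolls.
A packing using 4 paper rolls:
  roll 1: 120 + 50 = 170
  roll 2: 65 + 60 + 45 = 170
  roll 3: 55 + 45 + 40 + 30 = 170
  roll 4: 40 = 40
This matches the lower bound, so 4 is optimal.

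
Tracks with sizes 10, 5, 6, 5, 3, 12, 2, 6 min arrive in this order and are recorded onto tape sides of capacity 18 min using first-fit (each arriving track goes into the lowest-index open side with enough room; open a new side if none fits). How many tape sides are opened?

3

  10 → side 1 (new)  [load 10/18]
  5 → side 1  [load 15/18]
  6 → side 2 (new)  [load 6/18]
  5 → side 2  [load 11/18]
  3 → side 1  [load 18/18]
  12 → side 3 (new)  [load 12/18]
  2 → side 2  [load 13/18]
  6 → side 3  [load 18/18]
3 tape sides opened.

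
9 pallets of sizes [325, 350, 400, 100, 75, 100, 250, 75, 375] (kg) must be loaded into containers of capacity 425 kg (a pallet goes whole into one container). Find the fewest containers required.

5

Total = 400 + 375 + 350 + 325 + 250 + 100 + 100 + 75 + 75 = 2050 kg.
Lower bound: ⌈2050/425⌉ = 5 containers.
A packing using 5 containers:
  container 1: 400 = 400
  container 2: 375 = 375
  container 3: 350 + 75 = 425
  container 4: 325 + 100 = 425
  container 5: 250 + 100 + 75 = 425
This matches the lower bound, so 5 is optimal.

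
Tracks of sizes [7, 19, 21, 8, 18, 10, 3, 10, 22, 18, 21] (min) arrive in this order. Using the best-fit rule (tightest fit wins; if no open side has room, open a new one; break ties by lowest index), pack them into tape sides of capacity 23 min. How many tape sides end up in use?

8

  7 → side 1 (new)  [load 7/23]
  19 → side 2 (new)  [load 19/23]
  21 → side 3 (new)  [load 21/23]
  8 → side 1  [load 15/23]
  18 → side 4 (new)  [load 18/23]
  10 → side 5 (new)  [load 10/23]
  3 → side 2  [load 22/23]
  10 → side 5  [load 20/23]
  22 → side 6 (new)  [load 22/23]
  18 → side 7 (new)  [load 18/23]
  21 → side 8 (new)  [load 21/23]
8 tape sides opened.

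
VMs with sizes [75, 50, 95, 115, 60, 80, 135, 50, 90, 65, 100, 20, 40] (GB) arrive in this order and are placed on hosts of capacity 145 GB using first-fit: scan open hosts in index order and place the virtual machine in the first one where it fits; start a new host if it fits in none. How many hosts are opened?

  75 → host 1 (new)  [load 75/145]
  50 → host 1  [load 125/145]
  95 → host 2 (new)  [load 95/145]
  115 → host 3 (new)  [load 115/145]
  60 → host 4 (new)  [load 60/145]
  80 → host 4  [load 140/145]
  135 → host 5 (new)  [load 135/145]
  50 → host 2  [load 145/145]
  90 → host 6 (new)  [load 90/145]
  65 → host 7 (new)  [load 65/145]
  100 → host 8 (new)  [load 100/145]
  20 → host 1  [load 145/145]
  40 → host 6  [load 130/145]
8 hosts opened.

8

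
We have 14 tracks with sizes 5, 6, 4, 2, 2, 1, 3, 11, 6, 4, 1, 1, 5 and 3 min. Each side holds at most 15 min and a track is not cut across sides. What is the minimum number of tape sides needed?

4

Total = 11 + 6 + 6 + 5 + 5 + 4 + 4 + 3 + 3 + 2 + 2 + 1 + 1 + 1 = 54 min.
Lower bound: ⌈54/15⌉ = 4 tape sides.
A packing using 4 tape sides:
  side 1: 11 + 4 = 15
  side 2: 6 + 6 + 3 = 15
  side 3: 5 + 5 + 4 + 1 = 15
  side 4: 3 + 2 + 2 + 1 + 1 = 9
This matches the lower bound, so 4 is optimal.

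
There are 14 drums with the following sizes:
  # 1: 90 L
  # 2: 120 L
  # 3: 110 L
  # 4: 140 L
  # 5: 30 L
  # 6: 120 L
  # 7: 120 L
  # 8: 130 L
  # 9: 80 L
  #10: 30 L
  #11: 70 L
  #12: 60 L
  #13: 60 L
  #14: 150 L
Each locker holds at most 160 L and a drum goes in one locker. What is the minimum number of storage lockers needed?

Total = 150 + 140 + 130 + 120 + 120 + 120 + 110 + 90 + 80 + 70 + 60 + 60 + 30 + 30 = 1310 L.
Lower bound: ⌈1310/160⌉ = 9 storage lockers.
A packing using 10 storage lockers:
  locker 1: 150 = 150
  locker 2: 140 = 140
  locker 3: 130 + 30 = 160
  locker 4: 120 + 30 = 150
  locker 5: 120 = 120
  locker 6: 120 = 120
  locker 7: 110 = 110
  locker 8: 90 + 70 = 160
  locker 9: 80 + 60 = 140
  locker 10: 60 = 60
No arrangement into 9 storage lockers stays within capacity, so 10 is optimal.

10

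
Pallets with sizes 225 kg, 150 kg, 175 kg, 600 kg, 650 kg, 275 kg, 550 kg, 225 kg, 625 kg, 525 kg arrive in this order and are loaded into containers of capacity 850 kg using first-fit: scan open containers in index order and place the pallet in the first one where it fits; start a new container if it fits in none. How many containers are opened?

  225 → container 1 (new)  [load 225/850]
  150 → container 1  [load 375/850]
  175 → container 1  [load 550/850]
  600 → container 2 (new)  [load 600/850]
  650 → container 3 (new)  [load 650/850]
  275 → container 1  [load 825/850]
  550 → container 4 (new)  [load 550/850]
  225 → container 2  [load 825/850]
  625 → container 5 (new)  [load 625/850]
  525 → container 6 (new)  [load 525/850]
6 containers opened.

6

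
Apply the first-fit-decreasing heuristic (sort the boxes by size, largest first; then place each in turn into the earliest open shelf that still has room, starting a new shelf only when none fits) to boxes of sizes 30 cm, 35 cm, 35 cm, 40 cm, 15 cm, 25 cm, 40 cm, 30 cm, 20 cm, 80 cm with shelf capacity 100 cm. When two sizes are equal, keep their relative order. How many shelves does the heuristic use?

Sorted descending: 80, 40, 40, 35, 35, 30, 30, 25, 20, 15.
  80 → shelf 1 (new)  [load 80/100]
  40 → shelf 2 (new)  [load 40/100]
  40 → shelf 2  [load 80/100]
  35 → shelf 3 (new)  [load 35/100]
  35 → shelf 3  [load 70/100]
  30 → shelf 3  [load 100/100]
  30 → shelf 4 (new)  [load 30/100]
  25 → shelf 4  [load 55/100]
  20 → shelf 1  [load 100/100]
  15 → shelf 2  [load 95/100]
4 shelves opened.

4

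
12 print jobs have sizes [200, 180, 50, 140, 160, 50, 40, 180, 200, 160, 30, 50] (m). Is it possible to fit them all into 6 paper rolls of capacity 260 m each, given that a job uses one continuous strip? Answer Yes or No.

No

Total = 1440 m; ⌈1440/260⌉ = 6.
7 print jobs each exceed half the capacity and cannot share a roll, forcing at least 7 paper rolls.
At least 7 paper rolls are required, but only 6 are allowed.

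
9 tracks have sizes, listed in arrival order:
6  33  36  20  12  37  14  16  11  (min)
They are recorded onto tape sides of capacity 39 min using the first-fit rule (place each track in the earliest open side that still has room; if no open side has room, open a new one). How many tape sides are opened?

  6 → side 1 (new)  [load 6/39]
  33 → side 1  [load 39/39]
  36 → side 2 (new)  [load 36/39]
  20 → side 3 (new)  [load 20/39]
  12 → side 3  [load 32/39]
  37 → side 4 (new)  [load 37/39]
  14 → side 5 (new)  [load 14/39]
  16 → side 5  [load 30/39]
  11 → side 6 (new)  [load 11/39]
6 tape sides opened.

6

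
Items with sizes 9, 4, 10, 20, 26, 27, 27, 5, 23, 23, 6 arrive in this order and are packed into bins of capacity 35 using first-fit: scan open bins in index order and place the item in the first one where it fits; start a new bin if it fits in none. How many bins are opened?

  9 → bin 1 (new)  [load 9/35]
  4 → bin 1  [load 13/35]
  10 → bin 1  [load 23/35]
  20 → bin 2 (new)  [load 20/35]
  26 → bin 3 (new)  [load 26/35]
  27 → bin 4 (new)  [load 27/35]
  27 → bin 5 (new)  [load 27/35]
  5 → bin 1  [load 28/35]
  23 → bin 6 (new)  [load 23/35]
  23 → bin 7 (new)  [load 23/35]
  6 → bin 1  [load 34/35]
7 bins opened.

7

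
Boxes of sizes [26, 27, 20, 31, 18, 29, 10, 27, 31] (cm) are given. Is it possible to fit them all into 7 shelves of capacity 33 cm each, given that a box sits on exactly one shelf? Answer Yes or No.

Total = 219 cm; ⌈219/33⌉ = 7.
8 boxes each exceed half the capacity and cannot share a shelf, forcing at least 8 shelves.
At least 8 shelves are required, but only 7 are allowed.

No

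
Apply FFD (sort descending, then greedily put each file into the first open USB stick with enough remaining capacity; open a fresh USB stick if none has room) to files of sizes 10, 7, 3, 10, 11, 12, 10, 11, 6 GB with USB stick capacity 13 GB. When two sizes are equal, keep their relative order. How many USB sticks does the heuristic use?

Sorted descending: 12, 11, 11, 10, 10, 10, 7, 6, 3.
  12 → USB stick 1 (new)  [load 12/13]
  11 → USB stick 2 (new)  [load 11/13]
  11 → USB stick 3 (new)  [load 11/13]
  10 → USB stick 4 (new)  [load 10/13]
  10 → USB stick 5 (new)  [load 10/13]
  10 → USB stick 6 (new)  [load 10/13]
  7 → USB stick 7 (new)  [load 7/13]
  6 → USB stick 7  [load 13/13]
  3 → USB stick 4  [load 13/13]
7 USB sticks opened.

7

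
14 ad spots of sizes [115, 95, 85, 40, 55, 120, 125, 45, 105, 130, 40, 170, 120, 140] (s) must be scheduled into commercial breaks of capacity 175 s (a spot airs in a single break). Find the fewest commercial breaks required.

Total = 170 + 140 + 130 + 125 + 120 + 120 + 115 + 105 + 95 + 85 + 55 + 45 + 40 + 40 = 1385 s.
Lower bound: ⌈1385/175⌉ = 8 commercial breaks.
Also, 9 ad spots each exceed 175/2 s, and no two of those can share a break, so at least 9 commercial breaks are needed.
A packing using 10 commercial breaks:
  break 1: 170 = 170
  break 2: 140 = 140
  break 3: 130 + 45 = 175
  break 4: 125 + 40 = 165
  break 5: 120 + 55 = 175
  break 6: 120 + 40 = 160
  break 7: 115 = 115
  break 8: 105 = 105
  break 9: 95 = 95
  break 10: 85 = 85
No arrangement into 9 commercial breaks stays within capacity, so 10 is optimal.

10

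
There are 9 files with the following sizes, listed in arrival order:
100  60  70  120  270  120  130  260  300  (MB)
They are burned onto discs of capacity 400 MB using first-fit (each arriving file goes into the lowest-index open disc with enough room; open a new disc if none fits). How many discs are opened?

4

  100 → disc 1 (new)  [load 100/400]
  60 → disc 1  [load 160/400]
  70 → disc 1  [load 230/400]
  120 → disc 1  [load 350/400]
  270 → disc 2 (new)  [load 270/400]
  120 → disc 2  [load 390/400]
  130 → disc 3 (new)  [load 130/400]
  260 → disc 3  [load 390/400]
  300 → disc 4 (new)  [load 300/400]
4 discs opened.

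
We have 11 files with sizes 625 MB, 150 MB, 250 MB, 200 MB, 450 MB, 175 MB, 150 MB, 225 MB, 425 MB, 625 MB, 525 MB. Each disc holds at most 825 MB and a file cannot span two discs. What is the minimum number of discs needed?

5

Total = 625 + 625 + 525 + 450 + 425 + 250 + 225 + 200 + 175 + 150 + 150 = 3800 MB.
Lower bound: ⌈3800/825⌉ = 5 discs.
A packing using 5 discs:
  disc 1: 625 + 200 = 825
  disc 2: 625 + 175 = 800
  disc 3: 525 + 250 = 775
  disc 4: 450 + 225 + 150 = 825
  disc 5: 425 + 150 = 575
This matches the lower bound, so 5 is optimal.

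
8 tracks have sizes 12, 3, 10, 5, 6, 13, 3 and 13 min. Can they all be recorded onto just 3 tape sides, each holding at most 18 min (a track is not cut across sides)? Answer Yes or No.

No

Total = 65 min; ⌈65/18⌉ = 4.
At least 4 tape sides are required, but only 3 are allowed.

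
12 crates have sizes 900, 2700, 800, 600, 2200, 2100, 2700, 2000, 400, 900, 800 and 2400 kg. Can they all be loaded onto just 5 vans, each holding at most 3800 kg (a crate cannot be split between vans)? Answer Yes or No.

No

Total = 18500 kg; ⌈18500/3800⌉ = 5.
6 crates each exceed half the capacity and cannot share a van, forcing at least 6 vans.
At least 6 vans are required, but only 5 are allowed.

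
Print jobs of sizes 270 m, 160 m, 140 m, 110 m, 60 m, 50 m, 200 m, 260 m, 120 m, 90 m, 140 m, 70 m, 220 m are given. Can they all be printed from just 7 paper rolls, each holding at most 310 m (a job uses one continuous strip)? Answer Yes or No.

A valid assignment using 7 paper rolls:
  roll 1: 270 = 270
  roll 2: 260 + 50 = 310
  roll 3: 220 + 90 = 310
  roll 4: 200 + 110 = 310
  roll 5: 160 + 140 = 300
  roll 6: 140 + 120 = 260
  roll 7: 70 + 60 = 130
Every load is within 310 m, so 7 paper rolls suffice.

Yes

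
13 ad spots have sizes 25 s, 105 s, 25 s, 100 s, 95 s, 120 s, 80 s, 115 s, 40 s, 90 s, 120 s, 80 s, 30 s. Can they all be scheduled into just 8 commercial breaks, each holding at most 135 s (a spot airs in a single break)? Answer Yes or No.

Total = 1025 s; ⌈1025/135⌉ = 8.
9 ad spots each exceed half the capacity and cannot share a break, forcing at least 9 commercial breaks.
At least 9 commercial breaks are required, but only 8 are allowed.

No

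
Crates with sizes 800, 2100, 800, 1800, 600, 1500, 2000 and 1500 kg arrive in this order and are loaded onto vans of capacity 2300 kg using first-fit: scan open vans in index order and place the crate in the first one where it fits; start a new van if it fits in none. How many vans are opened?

6

  800 → van 1 (new)  [load 800/2300]
  2100 → van 2 (new)  [load 2100/2300]
  800 → van 1  [load 1600/2300]
  1800 → van 3 (new)  [load 1800/2300]
  600 → van 1  [load 2200/2300]
  1500 → van 4 (new)  [load 1500/2300]
  2000 → van 5 (new)  [load 2000/2300]
  1500 → van 6 (new)  [load 1500/2300]
6 vans opened.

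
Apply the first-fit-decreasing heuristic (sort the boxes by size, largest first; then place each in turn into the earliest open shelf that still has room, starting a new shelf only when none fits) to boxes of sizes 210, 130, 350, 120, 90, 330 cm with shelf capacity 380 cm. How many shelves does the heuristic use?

Sorted descending: 350, 330, 210, 130, 120, 90.
  350 → shelf 1 (new)  [load 350/380]
  330 → shelf 2 (new)  [load 330/380]
  210 → shelf 3 (new)  [load 210/380]
  130 → shelf 3  [load 340/380]
  120 → shelf 4 (new)  [load 120/380]
  90 → shelf 4  [load 210/380]
4 shelves opened.

4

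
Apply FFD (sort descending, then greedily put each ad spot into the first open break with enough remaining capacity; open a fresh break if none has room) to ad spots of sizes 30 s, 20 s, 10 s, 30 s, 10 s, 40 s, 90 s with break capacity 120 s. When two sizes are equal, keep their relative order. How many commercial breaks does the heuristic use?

2

Sorted descending: 90, 40, 30, 30, 20, 10, 10.
  90 → break 1 (new)  [load 90/120]
  40 → break 2 (new)  [load 40/120]
  30 → break 1  [load 120/120]
  30 → break 2  [load 70/120]
  20 → break 2  [load 90/120]
  10 → break 2  [load 100/120]
  10 → break 2  [load 110/120]
2 commercial breaks opened.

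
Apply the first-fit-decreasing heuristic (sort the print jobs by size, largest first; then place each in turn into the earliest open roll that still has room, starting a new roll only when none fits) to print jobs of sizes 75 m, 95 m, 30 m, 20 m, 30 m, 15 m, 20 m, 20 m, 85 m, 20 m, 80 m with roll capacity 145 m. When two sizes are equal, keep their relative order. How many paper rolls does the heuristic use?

4

Sorted descending: 95, 85, 80, 75, 30, 30, 20, 20, 20, 20, 15.
  95 → roll 1 (new)  [load 95/145]
  85 → roll 2 (new)  [load 85/145]
  80 → roll 3 (new)  [load 80/145]
  75 → roll 4 (new)  [load 75/145]
  30 → roll 1  [load 125/145]
  30 → roll 2  [load 115/145]
  20 → roll 1  [load 145/145]
  20 → roll 2  [load 135/145]
  20 → roll 3  [load 100/145]
  20 → roll 3  [load 120/145]
  15 → roll 3  [load 135/145]
4 paper rolls opened.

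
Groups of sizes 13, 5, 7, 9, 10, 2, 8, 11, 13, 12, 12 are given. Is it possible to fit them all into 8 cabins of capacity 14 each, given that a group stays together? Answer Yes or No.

Total = 102; ⌈102/14⌉ = 8.
The bound of 8 does not rule out 8, but exhaustive search shows no assignment into 8 cabins of capacity 14 exists — the minimum is 9.

No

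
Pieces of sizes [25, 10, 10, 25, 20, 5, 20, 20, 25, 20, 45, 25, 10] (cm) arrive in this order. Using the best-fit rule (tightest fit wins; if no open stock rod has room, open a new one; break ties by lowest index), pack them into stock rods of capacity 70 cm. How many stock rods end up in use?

4

  25 → stock rod 1 (new)  [load 25/70]
  10 → stock rod 1  [load 35/70]
  10 → stock rod 1  [load 45/70]
  25 → stock rod 1  [load 70/70]
  20 → stock rod 2 (new)  [load 20/70]
  5 → stock rod 2  [load 25/70]
  20 → stock rod 2  [load 45/70]
  20 → stock rod 2  [load 65/70]
  25 → stock rod 3 (new)  [load 25/70]
  20 → stock rod 3  [load 45/70]
  45 → stock rod 4 (new)  [load 45/70]
  25 → stock rod 3  [load 70/70]
  10 → stock rod 4  [load 55/70]
4 stock rods opened.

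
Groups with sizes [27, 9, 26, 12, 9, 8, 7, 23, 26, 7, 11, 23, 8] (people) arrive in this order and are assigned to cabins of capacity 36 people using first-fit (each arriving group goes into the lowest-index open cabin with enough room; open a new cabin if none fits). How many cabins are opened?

6

  27 → cabin 1 (new)  [load 27/36]
  9 → cabin 1  [load 36/36]
  26 → cabin 2 (new)  [load 26/36]
  12 → cabin 3 (new)  [load 12/36]
  9 → cabin 2  [load 35/36]
  8 → cabin 3  [load 20/36]
  7 → cabin 3  [load 27/36]
  23 → cabin 4 (new)  [load 23/36]
  26 → cabin 5 (new)  [load 26/36]
  7 → cabin 3  [load 34/36]
  11 → cabin 4  [load 34/36]
  23 → cabin 6 (new)  [load 23/36]
  8 → cabin 5  [load 34/36]
6 cabins opened.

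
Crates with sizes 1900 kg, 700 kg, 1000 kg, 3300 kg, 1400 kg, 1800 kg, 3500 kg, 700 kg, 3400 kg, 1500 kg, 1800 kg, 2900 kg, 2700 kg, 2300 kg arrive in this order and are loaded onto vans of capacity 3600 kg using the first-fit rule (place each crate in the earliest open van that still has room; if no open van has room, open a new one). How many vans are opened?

  1900 → van 1 (new)  [load 1900/3600]
  700 → van 1  [load 2600/3600]
  1000 → van 1  [load 3600/3600]
  3300 → van 2 (new)  [load 3300/3600]
  1400 → van 3 (new)  [load 1400/3600]
  1800 → van 3  [load 3200/3600]
  3500 → van 4 (new)  [load 3500/3600]
  700 → van 5 (new)  [load 700/3600]
  3400 → van 6 (new)  [load 3400/3600]
  1500 → van 5  [load 2200/3600]
  1800 → van 7 (new)  [load 1800/3600]
  2900 → van 8 (new)  [load 2900/3600]
  2700 → van 9 (new)  [load 2700/3600]
  2300 → van 10 (new)  [load 2300/3600]
10 vans opened.

10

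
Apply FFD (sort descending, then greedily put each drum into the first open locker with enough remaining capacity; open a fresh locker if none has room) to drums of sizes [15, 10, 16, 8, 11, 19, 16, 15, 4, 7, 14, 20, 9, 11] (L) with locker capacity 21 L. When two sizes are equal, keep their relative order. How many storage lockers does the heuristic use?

Sorted descending: 20, 19, 16, 16, 15, 15, 14, 11, 11, 10, 9, 8, 7, 4.
  20 → locker 1 (new)  [load 20/21]
  19 → locker 2 (new)  [load 19/21]
  16 → locker 3 (new)  [load 16/21]
  16 → locker 4 (new)  [load 16/21]
  15 → locker 5 (new)  [load 15/21]
  15 → locker 6 (new)  [load 15/21]
  14 → locker 7 (new)  [load 14/21]
  11 → locker 8 (new)  [load 11/21]
  11 → locker 9 (new)  [load 11/21]
  10 → locker 8  [load 21/21]
  9 → locker 9  [load 20/21]
  8 → locker 10 (new)  [load 8/21]
  7 → locker 7  [load 21/21]
  4 → locker 3  [load 20/21]
10 storage lockers opened.

10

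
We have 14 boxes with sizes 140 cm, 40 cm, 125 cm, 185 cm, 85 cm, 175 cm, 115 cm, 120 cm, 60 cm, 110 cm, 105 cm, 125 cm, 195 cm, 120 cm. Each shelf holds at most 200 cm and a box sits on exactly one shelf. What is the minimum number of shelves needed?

Total = 195 + 185 + 175 + 140 + 125 + 125 + 120 + 120 + 115 + 110 + 105 + 85 + 60 + 40 = 1700 cm.
Lower bound: ⌈1700/200⌉ = 9 shelves.
Also, 11 boxes each exceed 100 cm, and no two of those can share a shelf, so at least 11 shelves are needed.
A packing using 11 shelves:
  shelf 1: 195 = 195
  shelf 2: 185 = 185
  shelf 3: 175 = 175
  shelf 4: 140 + 60 = 200
  shelf 5: 125 + 40 = 165
  shelf 6: 125 = 125
  shelf 7: 120 = 120
  shelf 8: 120 = 120
  shelf 9: 115 + 85 = 200
  shelf 10: 110 = 110
  shelf 11: 105 = 105
This matches the lower bound, so 11 is optimal.

11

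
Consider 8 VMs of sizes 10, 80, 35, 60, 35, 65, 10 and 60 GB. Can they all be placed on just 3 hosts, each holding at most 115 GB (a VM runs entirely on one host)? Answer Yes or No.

Total = 355 GB; ⌈355/115⌉ = 4.
At least 4 hosts are required, but only 3 are allowed.

No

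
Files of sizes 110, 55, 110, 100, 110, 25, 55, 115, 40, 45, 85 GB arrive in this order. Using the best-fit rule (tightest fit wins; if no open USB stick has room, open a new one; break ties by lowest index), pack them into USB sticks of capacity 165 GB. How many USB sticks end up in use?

6

  110 → USB stick 1 (new)  [load 110/165]
  55 → USB stick 1  [load 165/165]
  110 → USB stick 2 (new)  [load 110/165]
  100 → USB stick 3 (new)  [load 100/165]
  110 → USB stick 4 (new)  [load 110/165]
  25 → USB stick 2  [load 135/165]
  55 → USB stick 4  [load 165/165]
  115 → USB stick 5 (new)  [load 115/165]
  40 → USB stick 5  [load 155/165]
  45 → USB stick 3  [load 145/165]
  85 → USB stick 6 (new)  [load 85/165]
6 USB sticks opened.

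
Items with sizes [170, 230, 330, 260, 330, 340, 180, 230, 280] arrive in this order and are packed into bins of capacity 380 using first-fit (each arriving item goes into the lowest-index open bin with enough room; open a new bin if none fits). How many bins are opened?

  170 → bin 1 (new)  [load 170/380]
  230 → bin 2 (new)  [load 230/380]
  330 → bin 3 (new)  [load 330/380]
  260 → bin 4 (new)  [load 260/380]
  330 → bin 5 (new)  [load 330/380]
  340 → bin 6 (new)  [load 340/380]
  180 → bin 1  [load 350/380]
  230 → bin 7 (new)  [load 230/380]
  280 → bin 8 (new)  [load 280/380]
8 bins opened.

8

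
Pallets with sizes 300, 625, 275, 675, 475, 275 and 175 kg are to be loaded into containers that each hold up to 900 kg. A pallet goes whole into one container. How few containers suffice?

Total = 675 + 625 + 475 + 300 + 275 + 275 + 175 = 2800 kg.
Lower bound: ⌈2800/900⌉ = 4 containers.
A packing using 4 containers:
  container 1: 675 + 175 = 850
  container 2: 625 + 275 = 900
  container 3: 475 + 300 = 775
  container 4: 275 = 275
This matches the lower bound, so 4 is optimal.

4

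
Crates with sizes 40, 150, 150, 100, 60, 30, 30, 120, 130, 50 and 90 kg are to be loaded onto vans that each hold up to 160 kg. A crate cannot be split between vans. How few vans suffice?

7

Total = 150 + 150 + 130 + 120 + 100 + 90 + 60 + 50 + 40 + 30 + 30 = 950 kg.
Lower bound: ⌈950/160⌉ = 6 vans.
A packing using 7 vans:
  van 1: 150 = 150
  van 2: 150 = 150
  van 3: 130 + 30 = 160
  van 4: 120 + 40 = 160
  van 5: 100 + 60 = 160
  van 6: 90 + 50 = 140
  van 7: 30 = 30
No arrangement into 6 vans stays within capacity, so 7 is optimal.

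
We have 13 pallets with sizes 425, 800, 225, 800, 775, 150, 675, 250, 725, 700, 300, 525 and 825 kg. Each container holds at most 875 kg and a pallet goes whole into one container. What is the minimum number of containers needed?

10

Total = 825 + 800 + 800 + 775 + 725 + 700 + 675 + 525 + 425 + 300 + 250 + 225 + 150 = 7175 kg.
Lower bound: ⌈7175/875⌉ = 9 containers.
A packing using 10 containers:
  container 1: 825 = 825
  container 2: 800 = 800
  container 3: 800 = 800
  container 4: 775 = 775
  container 5: 725 + 150 = 875
  container 6: 700 = 700
  container 7: 675 = 675
  container 8: 525 + 300 = 825
  container 9: 425 + 250 = 675
  container 10: 225 = 225
No arrangement into 9 containers stays within capacity, so 10 is optimal.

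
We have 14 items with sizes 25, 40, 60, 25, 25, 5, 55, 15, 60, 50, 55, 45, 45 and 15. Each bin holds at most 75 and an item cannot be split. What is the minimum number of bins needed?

Total = 60 + 60 + 55 + 55 + 50 + 45 + 45 + 40 + 25 + 25 + 25 + 15 + 15 + 5 = 520.
Lower bound: ⌈520/75⌉ = 7 bins.
Also, 8 items each exceed 75/2, and no two of those can share a bin, so at least 8 bins are needed.
A packing using 8 bins:
  bin 1: 60 + 15 = 75
  bin 2: 60 + 15 = 75
  bin 3: 55 + 5 = 60
  bin 4: 55 = 55
  bin 5: 50 + 25 = 75
  bin 6: 45 + 25 = 70
  bin 7: 45 + 25 = 70
  bin 8: 40 = 40
This matches the lower bound, so 8 is optimal.

8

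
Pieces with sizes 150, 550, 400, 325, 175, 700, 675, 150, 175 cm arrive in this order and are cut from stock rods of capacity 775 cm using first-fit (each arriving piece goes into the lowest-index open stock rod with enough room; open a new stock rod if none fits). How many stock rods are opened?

  150 → stock rod 1 (new)  [load 150/775]
  550 → stock rod 1  [load 700/775]
  400 → stock rod 2 (new)  [load 400/775]
  325 → stock rod 2  [load 725/775]
  175 → stock rod 3 (new)  [load 175/775]
  700 → stock rod 4 (new)  [load 700/775]
  675 → stock rod 5 (new)  [load 675/775]
  150 → stock rod 3  [load 325/775]
  175 → stock rod 3  [load 500/775]
5 stock rods opened.

5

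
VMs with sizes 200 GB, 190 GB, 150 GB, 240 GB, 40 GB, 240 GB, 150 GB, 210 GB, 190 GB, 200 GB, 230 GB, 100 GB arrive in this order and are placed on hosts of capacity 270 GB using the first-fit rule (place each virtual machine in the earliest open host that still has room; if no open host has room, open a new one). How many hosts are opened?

10

  200 → host 1 (new)  [load 200/270]
  190 → host 2 (new)  [load 190/270]
  150 → host 3 (new)  [load 150/270]
  240 → host 4 (new)  [load 240/270]
  40 → host 1  [load 240/270]
  240 → host 5 (new)  [load 240/270]
  150 → host 6 (new)  [load 150/270]
  210 → host 7 (new)  [load 210/270]
  190 → host 8 (new)  [load 190/270]
  200 → host 9 (new)  [load 200/270]
  230 → host 10 (new)  [load 230/270]
  100 → host 3  [load 250/270]
10 hosts opened.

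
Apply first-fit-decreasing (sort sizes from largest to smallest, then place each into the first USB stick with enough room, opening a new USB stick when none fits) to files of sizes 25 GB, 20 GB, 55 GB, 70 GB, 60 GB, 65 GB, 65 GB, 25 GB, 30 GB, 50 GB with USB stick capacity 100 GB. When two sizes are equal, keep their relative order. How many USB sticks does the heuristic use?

6

Sorted descending: 70, 65, 65, 60, 55, 50, 30, 25, 25, 20.
  70 → USB stick 1 (new)  [load 70/100]
  65 → USB stick 2 (new)  [load 65/100]
  65 → USB stick 3 (new)  [load 65/100]
  60 → USB stick 4 (new)  [load 60/100]
  55 → USB stick 5 (new)  [load 55/100]
  50 → USB stick 6 (new)  [load 50/100]
  30 → USB stick 1  [load 100/100]
  25 → USB stick 2  [load 90/100]
  25 → USB stick 3  [load 90/100]
  20 → USB stick 4  [load 80/100]
6 USB sticks opened.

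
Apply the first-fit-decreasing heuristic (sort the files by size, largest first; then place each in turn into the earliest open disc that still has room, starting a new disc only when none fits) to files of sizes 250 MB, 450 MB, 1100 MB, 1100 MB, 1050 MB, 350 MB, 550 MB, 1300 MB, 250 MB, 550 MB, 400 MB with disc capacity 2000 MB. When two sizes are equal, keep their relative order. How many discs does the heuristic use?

Sorted descending: 1300, 1100, 1100, 1050, 550, 550, 450, 400, 350, 250, 250.
  1300 → disc 1 (new)  [load 1300/2000]
  1100 → disc 2 (new)  [load 1100/2000]
  1100 → disc 3 (new)  [load 1100/2000]
  1050 → disc 4 (new)  [load 1050/2000]
  550 → disc 1  [load 1850/2000]
  550 → disc 2  [load 1650/2000]
  450 → disc 3  [load 1550/2000]
  400 → disc 3  [load 1950/2000]
  350 → disc 2  [load 2000/2000]
  250 → disc 4  [load 1300/2000]
  250 → disc 4  [load 1550/2000]
4 discs opened.

4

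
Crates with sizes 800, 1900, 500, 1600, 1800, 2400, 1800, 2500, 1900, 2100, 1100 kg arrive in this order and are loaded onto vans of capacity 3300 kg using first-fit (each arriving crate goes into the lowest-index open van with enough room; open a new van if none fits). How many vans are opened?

  800 → van 1 (new)  [load 800/3300]
  1900 → van 1  [load 2700/3300]
  500 → van 1  [load 3200/3300]
  1600 → van 2 (new)  [load 1600/3300]
  1800 → van 3 (new)  [load 1800/3300]
  2400 → van 4 (new)  [load 2400/3300]
  1800 → van 5 (new)  [load 1800/3300]
  2500 → van 6 (new)  [load 2500/3300]
  1900 → van 7 (new)  [load 1900/3300]
  2100 → van 8 (new)  [load 2100/3300]
  1100 → van 2  [load 2700/3300]
8 vans opened.

8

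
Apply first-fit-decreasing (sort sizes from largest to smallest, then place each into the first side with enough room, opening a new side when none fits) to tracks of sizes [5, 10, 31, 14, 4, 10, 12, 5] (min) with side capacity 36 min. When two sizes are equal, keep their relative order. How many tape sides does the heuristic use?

Sorted descending: 31, 14, 12, 10, 10, 5, 5, 4.
  31 → side 1 (new)  [load 31/36]
  14 → side 2 (new)  [load 14/36]
  12 → side 2  [load 26/36]
  10 → side 2  [load 36/36]
  10 → side 3 (new)  [load 10/36]
  5 → side 1  [load 36/36]
  5 → side 3  [load 15/36]
  4 → side 3  [load 19/36]
3 tape sides opened.

3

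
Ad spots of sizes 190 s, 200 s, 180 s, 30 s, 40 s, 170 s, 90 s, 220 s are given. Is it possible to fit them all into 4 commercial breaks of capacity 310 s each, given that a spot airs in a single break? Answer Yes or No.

Total = 1120 s; ⌈1120/310⌉ = 4.
5 ad spots each exceed half the capacity and cannot share a break, forcing at least 5 commercial breaks.
At least 5 commercial breaks are required, but only 4 are allowed.

No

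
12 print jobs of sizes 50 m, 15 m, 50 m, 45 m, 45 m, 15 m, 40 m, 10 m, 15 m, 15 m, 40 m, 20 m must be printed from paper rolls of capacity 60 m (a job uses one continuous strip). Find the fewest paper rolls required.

Total = 50 + 50 + 45 + 45 + 40 + 40 + 20 + 15 + 15 + 15 + 15 + 10 = 360 m.
Lower bound: ⌈360/60⌉ = 6 paper rolls.
A packing using 7 paper rolls:
  roll 1: 50 + 10 = 60
  roll 2: 50 = 50
  roll 3: 45 + 15 = 60
  roll 4: 45 + 15 = 60
  roll 5: 40 + 20 = 60
  roll 6: 40 + 15 = 55
  roll 7: 15 = 15
No arrangement into 6 paper rolls stays within capacity, so 7 is optimal.

7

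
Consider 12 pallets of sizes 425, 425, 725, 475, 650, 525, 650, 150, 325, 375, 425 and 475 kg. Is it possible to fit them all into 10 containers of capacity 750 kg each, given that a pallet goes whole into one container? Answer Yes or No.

Yes

A valid assignment using 10 containers:
  container 1: 725 = 725
  container 2: 650 = 650
  container 3: 650 = 650
  container 4: 525 + 150 = 675
  container 5: 475 = 475
  container 6: 475 = 475
  container 7: 425 + 325 = 750
  container 8: 425 = 425
  container 9: 425 = 425
  container 10: 375 = 375
Every load is within 750 kg, so 10 containers suffice.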